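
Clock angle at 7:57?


Hour hand = 7×30 + 57×0.5 = 238.5°
Minute hand = 57×6 = 342°
Difference = |238.5 - 342| = 103.5°

103.5°


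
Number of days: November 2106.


Month: November (month 11)
November has 30 days

30 days


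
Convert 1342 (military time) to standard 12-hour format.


Hour: 13
13 - 12 = 1 → PM

1:42 PM


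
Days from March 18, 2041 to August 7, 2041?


142 days

From March 18, 2041 to August 7, 2041
Rest of March 2041: 31 - 18 = 13
Full months: April 30, May 31, June 30, July 31
Days into August 2041: 7
Total = 13 + 30 + 31 + 30 + 31 + 7 = 142 days


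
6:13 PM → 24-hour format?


Input: 6:13 PM
PM: 6 + 12 = 18

18:13


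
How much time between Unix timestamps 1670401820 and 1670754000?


352180 seconds (97.8 hours / 4.08 days)

Difference = 1670754000 - 1670401820 = 352180 seconds
In hours: 352180 / 3600 ≈ 97.8
In days: 352180 / 86400 ≈ 4.08


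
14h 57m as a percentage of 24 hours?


Total minutes: 14×60 + 57 = 897
Day = 24×60 = 1440 minutes
Fraction = 897/1440 ≈ 0.6229
As a percentage: 897/1440 × 100 ≈ 62.29%

0.6229 (62.29%)


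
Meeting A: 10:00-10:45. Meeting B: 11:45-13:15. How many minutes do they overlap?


Meeting A: 600-645 (in minutes from midnight)
Meeting B: 705-795
Overlap start = max(600, 705) = 705
Overlap end = min(645, 795) = 645
Overlap = max(0, 645 - 705) = 0 min

0 minutes


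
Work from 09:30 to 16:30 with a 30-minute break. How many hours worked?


Total time = (16×60+30) - (9×60+30)
= 990 - 570 = 420 min
Minus break: 420 - 30 = 390 min
= 6h 30m

6h 30m (390 minutes)


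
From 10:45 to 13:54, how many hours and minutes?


3h 9m

End time in minutes: 13×60 + 54 = 834
Start time in minutes: 10×60 + 45 = 645
Difference = 834 - 645 = 189 minutes
= 3 hours 9 minutes


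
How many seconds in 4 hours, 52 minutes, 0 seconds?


Hours: 4 × 3600 = 14400
Minutes: 52 × 60 = 3120
Seconds: 0
Total = 14400 + 3120 + 0 = 17520

17520 seconds


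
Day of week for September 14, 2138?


Sunday

Zeller's congruence:
q=14, m=9, k=38, j=21
h = (14 + ⌊13×10/5⌋ + 38 + ⌊38/4⌋ + ⌊21/4⌋ - 2×21) mod 7
= (14 + 26 + 38 + 9 + 5 - 42) mod 7
= 50 mod 7 = 1
h=1 → Sunday


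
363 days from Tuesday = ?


Start: Tuesday (index 1)
(1 + 363) mod 7
= 364 mod 7
= 0
Index 0 → Monday

Monday


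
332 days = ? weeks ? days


Weeks: 332 ÷ 7 = 47 remainder 3

47 weeks 3 days


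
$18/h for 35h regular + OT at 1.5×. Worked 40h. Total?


$765.00

Regular: 35h × $18 = $630.00
Overtime: 40 - 35 = 5h
OT pay: 5h × $18 × 1.5 = $135.00
Total = $630.00 + $135.00 = $765.00


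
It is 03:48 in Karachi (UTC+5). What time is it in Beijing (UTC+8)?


Time difference = UTC+8 - UTC+5 = +3 hours
New hour = (3 + 3) mod 24
= 6 mod 24 = 6
Minutes unchanged → 06:48

06:48


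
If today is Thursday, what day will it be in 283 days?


Start: Thursday (index 3)
(3 + 283) mod 7
= 286 mod 7
= 6
Index 6 → Sunday

Sunday


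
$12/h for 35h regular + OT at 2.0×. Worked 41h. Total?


$564.00

Regular: 35h × $12 = $420.00
Overtime: 41 - 35 = 6h
OT pay: 6h × $12 × 2.0 = $144.00
Total = $420.00 + $144.00 = $564.00


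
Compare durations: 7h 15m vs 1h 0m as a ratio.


Duration 1: 435 minutes
Duration 2: 60 minutes
Ratio = 435:60
GCD = 15
Simplified = 29:4
As a decimal: 29/4 = 7.25

29:4 (7.25)


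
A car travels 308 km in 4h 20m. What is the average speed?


71.1 km/h

Distance: 308 km
Time: 4h 20m = 260 min = 260/60 = 13/3 hours
Speed = 308 ÷ (13/3) = 308 × 3 / 13 = 924/13 ≈ 71.1 km/h


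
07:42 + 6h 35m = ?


14:17

Start: 462 minutes from midnight
Add: 395 minutes
Total: 857 minutes
Hours: 857 ÷ 60 = 14 remainder 17


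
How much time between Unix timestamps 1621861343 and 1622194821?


333478 seconds (92.6 hours / 3.86 days)

Difference = 1622194821 - 1621861343 = 333478 seconds
In hours: 333478 / 3600 ≈ 92.6
In days: 333478 / 86400 ≈ 3.86


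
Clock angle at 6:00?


180.0°

Hour hand = 6×30 + 0×0.5 = 180.0°
Minute hand = 0×6 = 0°
Difference = |180.0 - 0| = 180.0°


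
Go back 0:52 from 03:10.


02:18

Start: 190 minutes from midnight
Subtract: 52 minutes
Remaining: 190 - 52 = 138
Hours: 2, Minutes: 18


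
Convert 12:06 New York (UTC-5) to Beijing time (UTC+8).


01:06 (next day)

Time difference = UTC+8 - UTC-5 = +13 hours
New hour = (12 + 13) mod 24
= 25 mod 24 = 1
Minutes unchanged → 01:06; 25 ≥ 24 → next day


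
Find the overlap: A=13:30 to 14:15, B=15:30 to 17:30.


Meeting A: 810-855 (in minutes from midnight)
Meeting B: 930-1050
Overlap start = max(810, 930) = 930
Overlap end = min(855, 1050) = 855
Overlap = max(0, 855 - 930) = 0 min

0 minutes


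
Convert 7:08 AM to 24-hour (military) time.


07:08

Input: 7:08 AM
AM hour stays: 7


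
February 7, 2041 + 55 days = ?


Start: February 7, 2041
Add 55 days
February 7 → March 1: 28 - 7 + 1 = 22 days (55 - 22 = 33 left)
March 1 → April 1: 31 - 1 + 1 = 31 days (33 - 31 = 2 left)
April 1 + 2 = April 3, 2041

April 3, 2041


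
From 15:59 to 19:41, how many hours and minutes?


3h 42m

End time in minutes: 19×60 + 41 = 1181
Start time in minutes: 15×60 + 59 = 959
Difference = 1181 - 959 = 222 minutes
= 3 hours 42 minutes


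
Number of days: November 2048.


Month: November (month 11)
November has 30 days

30 days


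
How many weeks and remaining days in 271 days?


38 weeks 5 days

Weeks: 271 ÷ 7 = 38 remainder 5


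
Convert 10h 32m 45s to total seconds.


37965 seconds

Hours: 10 × 3600 = 36000
Minutes: 32 × 60 = 1920
Seconds: 45
Total = 36000 + 1920 + 45 = 37965


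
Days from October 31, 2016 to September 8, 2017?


312 days

From October 31, 2016 to September 8, 2017
Rest of October 2016: 31 - 31 = 0
Full months: November 30, December 31, January 31, February 2017 28, March 31, April 30, May 31, June 30, July 31, August 31
Days into September 2017: 8
Total = 0 + 30 + 31 + 31 + 28 + 31 + 30 + 31 + 30 + 31 + 31 + 8 = 312 days


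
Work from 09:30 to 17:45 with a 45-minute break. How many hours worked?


7h 30m (450 minutes)

Total time = (17×60+45) - (9×60+30)
= 1065 - 570 = 495 min
Minus break: 495 - 45 = 450 min
= 7h 30m


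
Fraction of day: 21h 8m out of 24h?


Total minutes: 21×60 + 8 = 1268
Day = 24×60 = 1440 minutes
Fraction = 1268/1440 ≈ 0.8806
As a percentage: 1268/1440 × 100 ≈ 88.06%

0.8806 (88.06%)


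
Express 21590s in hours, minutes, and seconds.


5h 59m 50s

Hours: 21590 ÷ 3600 = 5 remainder 3590
Minutes: 3590 ÷ 60 = 59 remainder 50
Seconds: 50


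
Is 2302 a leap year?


Rules: divisible by 4 AND (not by 100 OR by 400)
2302 ÷ 4 = 575 remainder 2 → not divisible by 4
Not divisible by 4 → not a leap year

No


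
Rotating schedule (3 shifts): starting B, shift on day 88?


Shift B

Shifts: A, B, C
Start: B (index 1)
Day 88: (1 + 88 - 1) mod 3
= 88 mod 3
= 1
Index 1 → shift B


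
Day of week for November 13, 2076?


Zeller's congruence:
q=13, m=11, k=76, j=20
h = (13 + ⌊13×12/5⌋ + 76 + ⌊76/4⌋ + ⌊20/4⌋ - 2×20) mod 7
= (13 + 31 + 76 + 19 + 5 - 40) mod 7
= 104 mod 7 = 6
h=6 → Friday

Friday


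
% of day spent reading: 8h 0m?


Time: 480 minutes
Day: 1440 minutes
Percentage = (480/1440) × 100 ≈ 33.3%

33.3%


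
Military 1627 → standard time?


4:27 PM

Hour: 16
16 - 12 = 4 → PM


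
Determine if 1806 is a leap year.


No

Rules: divisible by 4 AND (not by 100 OR by 400)
1806 ÷ 4 = 451 remainder 2 → not divisible by 4
Not divisible by 4 → not a leap year


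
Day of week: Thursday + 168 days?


Thursday

Start: Thursday (index 3)
(3 + 168) mod 7
= 171 mod 7
= 3
Index 3 → Thursday


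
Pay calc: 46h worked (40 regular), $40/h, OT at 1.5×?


$1960.00

Regular: 40h × $40 = $1600.00
Overtime: 46 - 40 = 6h
OT pay: 6h × $40 × 1.5 = $360.00
Total = $1600.00 + $360.00 = $1960.00


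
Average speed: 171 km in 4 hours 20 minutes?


Distance: 171 km
Time: 4h 20m = 260 min = 260/60 = 13/3 hours
Speed = 171 ÷ (13/3) = 171 × 3 / 13 = 513/13 ≈ 39.5 km/h

39.5 km/h


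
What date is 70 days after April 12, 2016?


June 21, 2016

Start: April 12, 2016
Add 70 days
April 12 → May 1: 30 - 12 + 1 = 19 days (70 - 19 = 51 left)
May 1 → June 1: 31 - 1 + 1 = 31 days (51 - 31 = 20 left)
June 1 + 20 = June 21, 2016


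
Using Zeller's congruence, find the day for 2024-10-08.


Zeller's congruence:
q=8, m=10, k=24, j=20
h = (8 + ⌊13×11/5⌋ + 24 + ⌊24/4⌋ + ⌊20/4⌋ - 2×20) mod 7
= (8 + 28 + 24 + 6 + 5 - 40) mod 7
= 31 mod 7 = 3
h=3 → Tuesday

Tuesday


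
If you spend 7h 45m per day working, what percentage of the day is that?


32.3%

Time: 465 minutes
Day: 1440 minutes
Percentage = (465/1440) × 100 ≈ 32.3%


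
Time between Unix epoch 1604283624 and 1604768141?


484517 seconds (134.6 hours / 5.61 days)

Difference = 1604768141 - 1604283624 = 484517 seconds
In hours: 484517 / 3600 ≈ 134.6
In days: 484517 / 86400 ≈ 5.61


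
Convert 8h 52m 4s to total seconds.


Hours: 8 × 3600 = 28800
Minutes: 52 × 60 = 3120
Seconds: 4
Total = 28800 + 3120 + 4 = 31924

31924 seconds


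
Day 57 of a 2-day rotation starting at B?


Shifts: A, B
Start: B (index 1)
Day 57: (1 + 57 - 1) mod 2
= 57 mod 2
= 1
Index 1 → shift B

Shift B


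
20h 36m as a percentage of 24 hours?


0.8583 (85.83%)

Total minutes: 20×60 + 36 = 1236
Day = 24×60 = 1440 minutes
Fraction = 1236/1440 ≈ 0.8583
As a percentage: 1236/1440 × 100 ≈ 85.83%


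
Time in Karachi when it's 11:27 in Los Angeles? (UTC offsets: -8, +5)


Time difference = UTC+5 - UTC-8 = +13 hours
New hour = (11 + 13) mod 24
= 24 mod 24 = 0
Minutes unchanged → 00:27; 24 ≥ 24 → next day

00:27 (next day)


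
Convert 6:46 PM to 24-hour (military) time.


Input: 6:46 PM
PM: 6 + 12 = 18

18:46


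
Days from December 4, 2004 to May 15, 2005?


From December 4, 2004 to May 15, 2005
Rest of December 2004: 31 - 4 = 27
Full months: January 31, February 2005 28, March 31, April 30
Days into May 2005: 15
Total = 27 + 31 + 28 + 31 + 30 + 15 = 162 days

162 days


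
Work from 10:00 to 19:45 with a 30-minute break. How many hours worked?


9h 15m (555 minutes)

Total time = (19×60+45) - (10×60+0)
= 1185 - 600 = 585 min
Minus break: 585 - 30 = 555 min
= 9h 15m


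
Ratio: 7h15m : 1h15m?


Duration 1: 435 minutes
Duration 2: 75 minutes
Ratio = 435:75
GCD = 15
Simplified = 29:5
As a decimal: 29/5 = 5.80

29:5 (5.80)


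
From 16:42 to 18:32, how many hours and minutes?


End time in minutes: 18×60 + 32 = 1112
Start time in minutes: 16×60 + 42 = 1002
Difference = 1112 - 1002 = 110 minutes
= 1 hours 50 minutes

1h 50m


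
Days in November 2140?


30 days

Month: November (month 11)
November has 30 days


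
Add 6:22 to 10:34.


16:56

Start: 634 minutes from midnight
Add: 382 minutes
Total: 1016 minutes
Hours: 1016 ÷ 60 = 16 remainder 56


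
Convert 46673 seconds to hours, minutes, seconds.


12h 57m 53s

Hours: 46673 ÷ 3600 = 12 remainder 3473
Minutes: 3473 ÷ 60 = 57 remainder 53
Seconds: 53


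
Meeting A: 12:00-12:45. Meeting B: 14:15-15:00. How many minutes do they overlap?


0 minutes

Meeting A: 720-765 (in minutes from midnight)
Meeting B: 855-900
Overlap start = max(720, 855) = 855
Overlap end = min(765, 900) = 765
Overlap = max(0, 765 - 855) = 0 min


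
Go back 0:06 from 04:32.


Start: 272 minutes from midnight
Subtract: 6 minutes
Remaining: 272 - 6 = 266
Hours: 4, Minutes: 26

04:26


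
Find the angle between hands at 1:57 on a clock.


Hour hand = 1×30 + 57×0.5 = 58.5°
Minute hand = 57×6 = 342°
Difference = |58.5 - 342| = 283.5°
Since > 180°: 360 - 283.5 = 76.5°

76.5°


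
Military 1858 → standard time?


6:58 PM

Hour: 18
18 - 12 = 6 → PM


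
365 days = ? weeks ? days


52 weeks 1 days

Weeks: 365 ÷ 7 = 52 remainder 1


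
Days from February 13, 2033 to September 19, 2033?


From February 13, 2033 to September 19, 2033
Rest of February 2033: 28 - 13 = 15
Full months: March 31, April 30, May 31, June 30, July 31, August 31
Days into September 2033: 19
Total = 15 + 31 + 30 + 31 + 30 + 31 + 31 + 19 = 218 days

218 days


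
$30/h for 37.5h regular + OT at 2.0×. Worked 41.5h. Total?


$1365.00

Regular: 37.5h × $30 = $1125.00
Overtime: 41.5 - 37.5 = 4.0h
OT pay: 4.0h × $30 × 2.0 = $240.00
Total = $1125.00 + $240.00 = $1365.00


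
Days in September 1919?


30 days

Month: September (month 9)
September has 30 days


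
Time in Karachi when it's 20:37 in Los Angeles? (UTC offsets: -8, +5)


09:37 (next day)

Time difference = UTC+5 - UTC-8 = +13 hours
New hour = (20 + 13) mod 24
= 33 mod 24 = 9
Minutes unchanged → 09:37; 33 ≥ 24 → next day


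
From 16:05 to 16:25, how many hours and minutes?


End time in minutes: 16×60 + 25 = 985
Start time in minutes: 16×60 + 5 = 965
Difference = 985 - 965 = 20 minutes
= 0 hours 20 minutes

0h 20m


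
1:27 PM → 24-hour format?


13:27

Input: 1:27 PM
PM: 1 + 12 = 13


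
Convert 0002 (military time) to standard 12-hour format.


12:02 AM

Hour: 0
0 → 12 AM (midnight)


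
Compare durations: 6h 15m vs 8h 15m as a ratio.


25:33 (0.76)

Duration 1: 375 minutes
Duration 2: 495 minutes
Ratio = 375:495
GCD = 15
Simplified = 25:33
As a decimal: 25/33 ≈ 0.76


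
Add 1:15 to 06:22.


07:37

Start: 382 minutes from midnight
Add: 75 minutes
Total: 457 minutes
Hours: 457 ÷ 60 = 7 remainder 37


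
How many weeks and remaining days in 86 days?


Weeks: 86 ÷ 7 = 12 remainder 2

12 weeks 2 days


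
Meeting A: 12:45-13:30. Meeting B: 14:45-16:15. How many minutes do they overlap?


Meeting A: 765-810 (in minutes from midnight)
Meeting B: 885-975
Overlap start = max(765, 885) = 885
Overlap end = min(810, 975) = 810
Overlap = max(0, 810 - 885) = 0 min

0 minutes


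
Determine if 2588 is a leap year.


Rules: divisible by 4 AND (not by 100 OR by 400)
2588 ÷ 4 = 647 exactly → divisible by 4
2588 ÷ 100 = 25 remainder 88 → not divisible by 100
Divisible by 4 but not by 100 → leap year

Yes


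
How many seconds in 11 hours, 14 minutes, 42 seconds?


Hours: 11 × 3600 = 39600
Minutes: 14 × 60 = 840
Seconds: 42
Total = 39600 + 840 + 42 = 40482

40482 seconds


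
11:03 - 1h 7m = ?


09:56

Start: 663 minutes from midnight
Subtract: 67 minutes
Remaining: 663 - 67 = 596
Hours: 9, Minutes: 56


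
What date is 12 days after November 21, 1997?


Start: November 21, 1997
Add 12 days
November 21 → December 1: 30 - 21 + 1 = 10 days (12 - 10 = 2 left)
December 1 + 2 = December 3, 1997

December 3, 1997


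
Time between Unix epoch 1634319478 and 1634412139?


Difference = 1634412139 - 1634319478 = 92661 seconds
In hours: 92661 / 3600 ≈ 25.7
In days: 92661 / 86400 ≈ 1.07

92661 seconds (25.7 hours / 1.07 days)


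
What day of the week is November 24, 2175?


Friday

Zeller's congruence:
q=24, m=11, k=75, j=21
h = (24 + ⌊13×12/5⌋ + 75 + ⌊75/4⌋ + ⌊21/4⌋ - 2×21) mod 7
= (24 + 31 + 75 + 18 + 5 - 42) mod 7
= 111 mod 7 = 6
h=6 → Friday


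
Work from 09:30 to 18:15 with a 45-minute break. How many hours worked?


8h 0m (480 minutes)

Total time = (18×60+15) - (9×60+30)
= 1095 - 570 = 525 min
Minus break: 525 - 45 = 480 min
= 8h 0m


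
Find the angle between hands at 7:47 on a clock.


Hour hand = 7×30 + 47×0.5 = 233.5°
Minute hand = 47×6 = 282°
Difference = |233.5 - 282| = 48.5°

48.5°


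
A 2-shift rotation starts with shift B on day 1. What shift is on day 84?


Shifts: A, B
Start: B (index 1)
Day 84: (1 + 84 - 1) mod 2
= 84 mod 2
= 0
Index 0 → shift A

Shift A


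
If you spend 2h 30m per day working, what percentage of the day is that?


10.4%

Time: 150 minutes
Day: 1440 minutes
Percentage = (150/1440) × 100 ≈ 10.4%


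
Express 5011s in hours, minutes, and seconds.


Hours: 5011 ÷ 3600 = 1 remainder 1411
Minutes: 1411 ÷ 60 = 23 remainder 31
Seconds: 31

1h 23m 31s


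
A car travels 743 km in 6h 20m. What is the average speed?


Distance: 743 km
Time: 6h 20m = 380 min = 380/60 = 19/3 hours
Speed = 743 ÷ (19/3) = 743 × 3 / 19 = 2229/19 ≈ 117.3 km/h

117.3 km/h


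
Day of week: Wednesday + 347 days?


Sunday

Start: Wednesday (index 2)
(2 + 347) mod 7
= 349 mod 7
= 6
Index 6 → Sunday


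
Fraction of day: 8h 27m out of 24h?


0.3521 (35.21%)

Total minutes: 8×60 + 27 = 507
Day = 24×60 = 1440 minutes
Fraction = 507/1440 ≈ 0.3521
As a percentage: 507/1440 × 100 ≈ 35.21%


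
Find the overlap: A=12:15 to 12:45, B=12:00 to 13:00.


30 minutes

Meeting A: 735-765 (in minutes from midnight)
Meeting B: 720-780
Overlap start = max(735, 720) = 735
Overlap end = min(765, 780) = 765
Overlap = max(0, 765 - 735) = 30 min


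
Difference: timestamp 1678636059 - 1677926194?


Difference = 1678636059 - 1677926194 = 709865 seconds
In hours: 709865 / 3600 ≈ 197.2
In days: 709865 / 86400 ≈ 8.22

709865 seconds (197.2 hours / 8.22 days)


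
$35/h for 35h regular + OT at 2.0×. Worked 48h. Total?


Regular: 35h × $35 = $1225.00
Overtime: 48 - 35 = 13h
OT pay: 13h × $35 × 2.0 = $910.00
Total = $1225.00 + $910.00 = $2135.00

$2135.00


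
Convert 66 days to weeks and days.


Weeks: 66 ÷ 7 = 9 remainder 3

9 weeks 3 days


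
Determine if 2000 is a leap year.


Yes

Rules: divisible by 4 AND (not by 100 OR by 400)
2000 ÷ 4 = 500 exactly → divisible by 4
2000 ÷ 100 = 20 exactly → divisible by 100
2000 ÷ 400 = 5 exactly → divisible by 400
Divisible by 400 → leap year


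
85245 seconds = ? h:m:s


Hours: 85245 ÷ 3600 = 23 remainder 2445
Minutes: 2445 ÷ 60 = 40 remainder 45
Seconds: 45

23h 40m 45s


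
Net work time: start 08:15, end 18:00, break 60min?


8h 45m (525 minutes)

Total time = (18×60+0) - (8×60+15)
= 1080 - 495 = 585 min
Minus break: 585 - 60 = 525 min
= 8h 45m


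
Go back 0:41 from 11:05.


10:24

Start: 665 minutes from midnight
Subtract: 41 minutes
Remaining: 665 - 41 = 624
Hours: 10, Minutes: 24


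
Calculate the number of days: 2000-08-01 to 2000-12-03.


From August 1, 2000 to December 3, 2000
Rest of August 2000: 31 - 1 = 30
Full months: September 30, October 31, November 30
Days into December 2000: 3
Total = 30 + 30 + 31 + 30 + 3 = 124 days

124 days


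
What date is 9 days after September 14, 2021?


Start: September 14, 2021
Add 9 days
September 14 + 9 = September 23, 2021

September 23, 2021


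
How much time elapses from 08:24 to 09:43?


1h 19m

End time in minutes: 9×60 + 43 = 583
Start time in minutes: 8×60 + 24 = 504
Difference = 583 - 504 = 79 minutes
= 1 hours 19 minutes


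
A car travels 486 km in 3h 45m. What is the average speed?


129.6 km/h

Distance: 486 km
Time: 3h 45m = 225 min = 225/60 = 15/4 hours
Speed = 486 ÷ (15/4) = 486 × 4 / 15 = 1944/15 = 129.6 km/h


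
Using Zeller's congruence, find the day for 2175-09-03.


Sunday

Zeller's congruence:
q=3, m=9, k=75, j=21
h = (3 + ⌊13×10/5⌋ + 75 + ⌊75/4⌋ + ⌊21/4⌋ - 2×21) mod 7
= (3 + 26 + 75 + 18 + 5 - 42) mod 7
= 85 mod 7 = 1
h=1 → Sunday


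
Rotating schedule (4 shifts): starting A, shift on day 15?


Shifts: A, B, C, D
Start: A (index 0)
Day 15: (0 + 15 - 1) mod 4
= 14 mod 4
= 2
Index 2 → shift C

Shift C


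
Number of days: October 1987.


Month: October (month 10)
October has 31 days

31 days


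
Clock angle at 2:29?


Hour hand = 2×30 + 29×0.5 = 74.5°
Minute hand = 29×6 = 174°
Difference = |74.5 - 174| = 99.5°

99.5°


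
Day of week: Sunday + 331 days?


Tuesday

Start: Sunday (index 6)
(6 + 331) mod 7
= 337 mod 7
= 1
Index 1 → Tuesday


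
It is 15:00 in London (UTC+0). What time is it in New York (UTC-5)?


Time difference = UTC-5 - UTC+0 = -5 hours
New hour = (15 -5) mod 24
= 10 mod 24 = 10
Minutes unchanged → 10:00

10:00


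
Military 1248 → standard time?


12:48 PM

Hour: 12
12 → 12 PM (noon)


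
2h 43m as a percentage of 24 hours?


Total minutes: 2×60 + 43 = 163
Day = 24×60 = 1440 minutes
Fraction = 163/1440 ≈ 0.1132
As a percentage: 163/1440 × 100 ≈ 11.32%

0.1132 (11.32%)


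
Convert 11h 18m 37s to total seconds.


Hours: 11 × 3600 = 39600
Minutes: 18 × 60 = 1080
Seconds: 37
Total = 39600 + 1080 + 37 = 40717

40717 seconds


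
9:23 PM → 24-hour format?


21:23

Input: 9:23 PM
PM: 9 + 12 = 21


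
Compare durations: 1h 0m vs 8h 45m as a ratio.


Duration 1: 60 minutes
Duration 2: 525 minutes
Ratio = 60:525
GCD = 15
Simplified = 4:35
As a decimal: 4/35 ≈ 0.11

4:35 (0.11)


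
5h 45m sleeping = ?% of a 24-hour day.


Time: 345 minutes
Day: 1440 minutes
Percentage = (345/1440) × 100 ≈ 24.0%

24.0%


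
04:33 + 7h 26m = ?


11:59

Start: 273 minutes from midnight
Add: 446 minutes
Total: 719 minutes
Hours: 719 ÷ 60 = 11 remainder 59


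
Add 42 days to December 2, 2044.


Start: December 2, 2044
Add 42 days
December 2 → January 1: 31 - 2 + 1 = 30 days (42 - 30 = 12 left)
January 1 + 12 = January 13, 2045

January 13, 2045


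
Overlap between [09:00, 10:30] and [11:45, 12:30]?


Meeting A: 540-630 (in minutes from midnight)
Meeting B: 705-750
Overlap start = max(540, 705) = 705
Overlap end = min(630, 750) = 630
Overlap = max(0, 630 - 705) = 0 min

0 minutes


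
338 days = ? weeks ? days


Weeks: 338 ÷ 7 = 48 remainder 2

48 weeks 2 days


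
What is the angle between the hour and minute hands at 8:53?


Hour hand = 8×30 + 53×0.5 = 266.5°
Minute hand = 53×6 = 318°
Difference = |266.5 - 318| = 51.5°

51.5°


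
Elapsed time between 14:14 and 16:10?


1h 56m

End time in minutes: 16×60 + 10 = 970
Start time in minutes: 14×60 + 14 = 854
Difference = 970 - 854 = 116 minutes
= 1 hours 56 minutes


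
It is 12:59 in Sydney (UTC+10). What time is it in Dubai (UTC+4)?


06:59

Time difference = UTC+4 - UTC+10 = -6 hours
New hour = (12 -6) mod 24
= 6 mod 24 = 6
Minutes unchanged → 06:59


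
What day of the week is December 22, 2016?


Thursday

Zeller's congruence:
q=22, m=12, k=16, j=20
h = (22 + ⌊13×13/5⌋ + 16 + ⌊16/4⌋ + ⌊20/4⌋ - 2×20) mod 7
= (22 + 33 + 16 + 4 + 5 - 40) mod 7
= 40 mod 7 = 5
h=5 → Thursday


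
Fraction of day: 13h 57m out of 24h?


0.5813 (58.13%)

Total minutes: 13×60 + 57 = 837
Day = 24×60 = 1440 minutes
Fraction = 837/1440 ≈ 0.5813
As a percentage: 837/1440 × 100 ≈ 58.13%


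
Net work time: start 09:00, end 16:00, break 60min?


6h 0m (360 minutes)

Total time = (16×60+0) - (9×60+0)
= 960 - 540 = 420 min
Minus break: 420 - 60 = 360 min
= 6h 0m


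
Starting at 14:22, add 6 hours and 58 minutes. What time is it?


Start: 862 minutes from midnight
Add: 418 minutes
Total: 1280 minutes
Hours: 1280 ÷ 60 = 21 remainder 20

21:20


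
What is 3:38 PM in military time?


Input: 3:38 PM
PM: 3 + 12 = 15

15:38


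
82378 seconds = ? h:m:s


22h 52m 58s

Hours: 82378 ÷ 3600 = 22 remainder 3178
Minutes: 3178 ÷ 60 = 52 remainder 58
Seconds: 58


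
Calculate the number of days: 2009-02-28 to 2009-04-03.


From February 28, 2009 to April 3, 2009
Rest of February 2009: 28 - 28 = 0
Full months: March 31
Days into April 2009: 3
Total = 0 + 31 + 3 = 34 days

34 days


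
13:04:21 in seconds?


Hours: 13 × 3600 = 46800
Minutes: 4 × 60 = 240
Seconds: 21
Total = 46800 + 240 + 21 = 47061

47061 seconds


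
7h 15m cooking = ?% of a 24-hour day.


Time: 435 minutes
Day: 1440 minutes
Percentage = (435/1440) × 100 ≈ 30.2%

30.2%


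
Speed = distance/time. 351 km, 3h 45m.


93.6 km/h

Distance: 351 km
Time: 3h 45m = 225 min = 225/60 = 15/4 hours
Speed = 351 ÷ (15/4) = 351 × 4 / 15 = 1404/15 = 93.6 km/h


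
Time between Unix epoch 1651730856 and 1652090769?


359913 seconds (100.0 hours / 4.17 days)

Difference = 1652090769 - 1651730856 = 359913 seconds
In hours: 359913 / 3600 ≈ 100.0
In days: 359913 / 86400 ≈ 4.17


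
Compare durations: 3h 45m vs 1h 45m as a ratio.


15:7 (2.14)

Duration 1: 225 minutes
Duration 2: 105 minutes
Ratio = 225:105
GCD = 15
Simplified = 15:7
As a decimal: 15/7 ≈ 2.14


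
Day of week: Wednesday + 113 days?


Start: Wednesday (index 2)
(2 + 113) mod 7
= 115 mod 7
= 3
Index 3 → Thursday

Thursday


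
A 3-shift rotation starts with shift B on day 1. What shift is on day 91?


Shifts: A, B, C
Start: B (index 1)
Day 91: (1 + 91 - 1) mod 3
= 91 mod 3
= 1
Index 1 → shift B

Shift B


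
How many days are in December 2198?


31 days

Month: December (month 12)
December has 31 days


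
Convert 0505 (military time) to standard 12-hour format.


Hour: 5
5 < 12 → AM

5:05 AM


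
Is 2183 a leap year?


No

Rules: divisible by 4 AND (not by 100 OR by 400)
2183 ÷ 4 = 545 remainder 3 → not divisible by 4
Not divisible by 4 → not a leap year


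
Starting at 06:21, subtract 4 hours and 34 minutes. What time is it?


01:47

Start: 381 minutes from midnight
Subtract: 274 minutes
Remaining: 381 - 274 = 107
Hours: 1, Minutes: 47


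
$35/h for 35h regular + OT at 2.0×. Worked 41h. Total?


$1645.00

Regular: 35h × $35 = $1225.00
Overtime: 41 - 35 = 6h
OT pay: 6h × $35 × 2.0 = $420.00
Total = $1225.00 + $420.00 = $1645.00


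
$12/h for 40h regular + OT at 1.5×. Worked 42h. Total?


Regular: 40h × $12 = $480.00
Overtime: 42 - 40 = 2h
OT pay: 2h × $12 × 1.5 = $36.00
Total = $480.00 + $36.00 = $516.00

$516.00


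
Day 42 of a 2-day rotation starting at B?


Shift A

Shifts: A, B
Start: B (index 1)
Day 42: (1 + 42 - 1) mod 2
= 42 mod 2
= 0
Index 0 → shift A


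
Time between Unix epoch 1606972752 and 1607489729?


Difference = 1607489729 - 1606972752 = 516977 seconds
In hours: 516977 / 3600 ≈ 143.6
In days: 516977 / 86400 ≈ 5.98

516977 seconds (143.6 hours / 5.98 days)


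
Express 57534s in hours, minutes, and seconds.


15h 58m 54s

Hours: 57534 ÷ 3600 = 15 remainder 3534
Minutes: 3534 ÷ 60 = 58 remainder 54
Seconds: 54


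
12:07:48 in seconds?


43668 seconds

Hours: 12 × 3600 = 43200
Minutes: 7 × 60 = 420
Seconds: 48
Total = 43200 + 420 + 48 = 43668


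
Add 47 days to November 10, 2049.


Start: November 10, 2049
Add 47 days
November 10 → December 1: 30 - 10 + 1 = 21 days (47 - 21 = 26 left)
December 1 + 26 = December 27, 2049

December 27, 2049


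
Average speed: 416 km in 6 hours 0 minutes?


69.3 km/h

Distance: 416 km
Time: 6 hours
Speed = 416 / 6 ≈ 69.3 km/h


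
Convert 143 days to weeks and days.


20 weeks 3 days

Weeks: 143 ÷ 7 = 20 remainder 3


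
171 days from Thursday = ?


Start: Thursday (index 3)
(3 + 171) mod 7
= 174 mod 7
= 6
Index 6 → Sunday

Sunday


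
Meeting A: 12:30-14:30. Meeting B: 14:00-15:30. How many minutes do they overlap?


Meeting A: 750-870 (in minutes from midnight)
Meeting B: 840-930
Overlap start = max(750, 840) = 840
Overlap end = min(870, 930) = 870
Overlap = max(0, 870 - 840) = 30 min

30 minutes


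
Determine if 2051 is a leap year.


No

Rules: divisible by 4 AND (not by 100 OR by 400)
2051 ÷ 4 = 512 remainder 3 → not divisible by 4
Not divisible by 4 → not a leap year


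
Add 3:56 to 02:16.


06:12

Start: 136 minutes from midnight
Add: 236 minutes
Total: 372 minutes
Hours: 372 ÷ 60 = 6 remainder 12


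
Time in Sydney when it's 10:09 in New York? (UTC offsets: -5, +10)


01:09 (next day)

Time difference = UTC+10 - UTC-5 = +15 hours
New hour = (10 + 15) mod 24
= 25 mod 24 = 1
Minutes unchanged → 01:09; 25 ≥ 24 → next day


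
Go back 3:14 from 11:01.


07:47

Start: 661 minutes from midnight
Subtract: 194 minutes
Remaining: 661 - 194 = 467
Hours: 7, Minutes: 47


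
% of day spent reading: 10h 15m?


Time: 615 minutes
Day: 1440 minutes
Percentage = (615/1440) × 100 ≈ 42.7%

42.7%


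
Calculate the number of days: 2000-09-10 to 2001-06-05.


268 days

From September 10, 2000 to June 5, 2001
Rest of September 2000: 30 - 10 = 20
Full months: October 31, November 30, December 31, January 31, February 2001 28, March 31, April 30, May 31
Days into June 2001: 5
Total = 20 + 31 + 30 + 31 + 31 + 28 + 31 + 30 + 31 + 5 = 268 days


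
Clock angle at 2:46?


Hour hand = 2×30 + 46×0.5 = 83.0°
Minute hand = 46×6 = 276°
Difference = |83.0 - 276| = 193.0°
Since > 180°: 360 - 193.0 = 167.0°

167.0°


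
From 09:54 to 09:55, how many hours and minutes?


0h 1m

End time in minutes: 9×60 + 55 = 595
Start time in minutes: 9×60 + 54 = 594
Difference = 595 - 594 = 1 minutes
= 0 hours 1 minutes


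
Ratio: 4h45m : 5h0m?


19:20 (0.95)

Duration 1: 285 minutes
Duration 2: 300 minutes
Ratio = 285:300
GCD = 15
Simplified = 19:20
As a decimal: 19/20 = 0.95


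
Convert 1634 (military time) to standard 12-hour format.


4:34 PM

Hour: 16
16 - 12 = 4 → PM


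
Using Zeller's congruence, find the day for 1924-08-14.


Thursday

Zeller's congruence:
q=14, m=8, k=24, j=19
h = (14 + ⌊13×9/5⌋ + 24 + ⌊24/4⌋ + ⌊19/4⌋ - 2×19) mod 7
= (14 + 23 + 24 + 6 + 4 - 38) mod 7
= 33 mod 7 = 5
h=5 → Thursday


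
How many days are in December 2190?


31 days

Month: December (month 12)
December has 31 days


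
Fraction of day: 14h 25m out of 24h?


0.6007 (60.07%)

Total minutes: 14×60 + 25 = 865
Day = 24×60 = 1440 minutes
Fraction = 865/1440 ≈ 0.6007
As a percentage: 865/1440 × 100 ≈ 60.07%


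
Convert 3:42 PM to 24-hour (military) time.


15:42

Input: 3:42 PM
PM: 3 + 12 = 15


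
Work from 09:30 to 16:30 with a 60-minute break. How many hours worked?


Total time = (16×60+30) - (9×60+30)
= 990 - 570 = 420 min
Minus break: 420 - 60 = 360 min
= 6h 0m

6h 0m (360 minutes)


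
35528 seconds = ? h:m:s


Hours: 35528 ÷ 3600 = 9 remainder 3128
Minutes: 3128 ÷ 60 = 52 remainder 8
Seconds: 8

9h 52m 8s


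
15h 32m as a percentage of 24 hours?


Total minutes: 15×60 + 32 = 932
Day = 24×60 = 1440 minutes
Fraction = 932/1440 ≈ 0.6472
As a percentage: 932/1440 × 100 ≈ 64.72%

0.6472 (64.72%)


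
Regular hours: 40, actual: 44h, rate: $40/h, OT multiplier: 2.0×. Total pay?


Regular: 40h × $40 = $1600.00
Overtime: 44 - 40 = 4h
OT pay: 4h × $40 × 2.0 = $320.00
Total = $1600.00 + $320.00 = $1920.00

$1920.00


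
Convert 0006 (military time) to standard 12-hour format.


12:06 AM

Hour: 0
0 → 12 AM (midnight)


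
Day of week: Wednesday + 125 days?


Tuesday

Start: Wednesday (index 2)
(2 + 125) mod 7
= 127 mod 7
= 1
Index 1 → Tuesday


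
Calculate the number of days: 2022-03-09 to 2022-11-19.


From March 9, 2022 to November 19, 2022
Rest of March 2022: 31 - 9 = 22
Full months: April 30, May 31, June 30, July 31, August 31, September 30, October 31
Days into November 2022: 19
Total = 22 + 30 + 31 + 30 + 31 + 31 + 30 + 31 + 19 = 255 days

255 days


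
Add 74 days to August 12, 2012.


October 25, 2012

Start: August 12, 2012
Add 74 days
August 12 → September 1: 31 - 12 + 1 = 20 days (74 - 20 = 54 left)
September 1 → October 1: 30 - 1 + 1 = 30 days (54 - 30 = 24 left)
October 1 + 24 = October 25, 2012


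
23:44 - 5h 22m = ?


Start: 1424 minutes from midnight
Subtract: 322 minutes
Remaining: 1424 - 322 = 1102
Hours: 18, Minutes: 22

18:22


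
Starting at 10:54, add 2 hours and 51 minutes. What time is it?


Start: 654 minutes from midnight
Add: 171 minutes
Total: 825 minutes
Hours: 825 ÷ 60 = 13 remainder 45

13:45


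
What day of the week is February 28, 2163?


Zeller's congruence:
q=28, m=14, k=62, j=21
h = (28 + ⌊13×15/5⌋ + 62 + ⌊62/4⌋ + ⌊21/4⌋ - 2×21) mod 7
= (28 + 39 + 62 + 15 + 5 - 42) mod 7
= 107 mod 7 = 2
h=2 → Monday

Monday


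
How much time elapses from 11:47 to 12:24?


End time in minutes: 12×60 + 24 = 744
Start time in minutes: 11×60 + 47 = 707
Difference = 744 - 707 = 37 minutes
= 0 hours 37 minutes

0h 37m


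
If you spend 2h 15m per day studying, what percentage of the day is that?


Time: 135 minutes
Day: 1440 minutes
Percentage = (135/1440) × 100 ≈ 9.4%

9.4%


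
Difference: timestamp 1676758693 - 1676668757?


Difference = 1676758693 - 1676668757 = 89936 seconds
In hours: 89936 / 3600 ≈ 25.0
In days: 89936 / 86400 ≈ 1.04

89936 seconds (25.0 hours / 1.04 days)


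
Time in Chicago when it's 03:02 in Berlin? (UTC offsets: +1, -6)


Time difference = UTC-6 - UTC+1 = -7 hours
New hour = (3 -7) mod 24
= -4 mod 24 = 20
Minutes unchanged → 20:02; -4 < 0 → previous day

20:02 (previous day)


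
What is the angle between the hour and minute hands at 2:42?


Hour hand = 2×30 + 42×0.5 = 81.0°
Minute hand = 42×6 = 252°
Difference = |81.0 - 252| = 171.0°

171.0°


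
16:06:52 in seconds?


58012 seconds

Hours: 16 × 3600 = 57600
Minutes: 6 × 60 = 360
Seconds: 52
Total = 57600 + 360 + 52 = 58012


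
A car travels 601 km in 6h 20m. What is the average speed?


94.9 km/h

Distance: 601 km
Time: 6h 20m = 380 min = 380/60 = 19/3 hours
Speed = 601 ÷ (19/3) = 601 × 3 / 19 = 1803/19 ≈ 94.9 km/h


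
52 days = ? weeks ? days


Weeks: 52 ÷ 7 = 7 remainder 3

7 weeks 3 days


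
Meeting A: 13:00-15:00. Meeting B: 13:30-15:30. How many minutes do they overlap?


Meeting A: 780-900 (in minutes from midnight)
Meeting B: 810-930
Overlap start = max(780, 810) = 810
Overlap end = min(900, 930) = 900
Overlap = max(0, 900 - 810) = 90 min

90 minutes


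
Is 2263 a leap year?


Rules: divisible by 4 AND (not by 100 OR by 400)
2263 ÷ 4 = 565 remainder 3 → not divisible by 4
Not divisible by 4 → not a leap year

No


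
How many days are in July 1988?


Month: July (month 7)
July has 31 days

31 days


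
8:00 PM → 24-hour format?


Input: 8:00 PM
PM: 8 + 12 = 20

20:00


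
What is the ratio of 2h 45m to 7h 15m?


Duration 1: 165 minutes
Duration 2: 435 minutes
Ratio = 165:435
GCD = 15
Simplified = 11:29
As a decimal: 11/29 ≈ 0.38

11:29 (0.38)


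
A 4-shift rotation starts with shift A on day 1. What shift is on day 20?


Shift D

Shifts: A, B, C, D
Start: A (index 0)
Day 20: (0 + 20 - 1) mod 4
= 19 mod 4
= 3
Index 3 → shift D


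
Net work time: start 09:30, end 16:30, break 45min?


Total time = (16×60+30) - (9×60+30)
= 990 - 570 = 420 min
Minus break: 420 - 45 = 375 min
= 6h 15m

6h 15m (375 minutes)


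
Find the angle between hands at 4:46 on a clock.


133.0°

Hour hand = 4×30 + 46×0.5 = 143.0°
Minute hand = 46×6 = 276°
Difference = |143.0 - 276| = 133.0°


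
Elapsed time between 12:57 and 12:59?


End time in minutes: 12×60 + 59 = 779
Start time in minutes: 12×60 + 57 = 777
Difference = 779 - 777 = 2 minutes
= 0 hours 2 minutes

0h 2m


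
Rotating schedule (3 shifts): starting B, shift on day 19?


Shifts: A, B, C
Start: B (index 1)
Day 19: (1 + 19 - 1) mod 3
= 19 mod 3
= 1
Index 1 → shift B

Shift B


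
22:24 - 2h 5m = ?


20:19

Start: 1344 minutes from midnight
Subtract: 125 minutes
Remaining: 1344 - 125 = 1219
Hours: 20, Minutes: 19


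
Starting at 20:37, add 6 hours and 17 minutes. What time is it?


02:54 (next day)

Start: 1237 minutes from midnight
Add: 377 minutes
Total: 1614 minutes
Hours: 1614 ÷ 60 = 26 remainder 54
26 ≥ 24 → 26 - 24 = 2 (next day)


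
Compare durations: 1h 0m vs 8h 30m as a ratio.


2:17 (0.12)

Duration 1: 60 minutes
Duration 2: 510 minutes
Ratio = 60:510
GCD = 30
Simplified = 2:17
As a decimal: 2/17 ≈ 0.12


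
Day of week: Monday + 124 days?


Start: Monday (index 0)
(0 + 124) mod 7
= 124 mod 7
= 5
Index 5 → Saturday

Saturday


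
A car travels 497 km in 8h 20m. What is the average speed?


59.6 km/h

Distance: 497 km
Time: 8h 20m = 500 min = 500/60 = 25/3 hours
Speed = 497 ÷ (25/3) = 497 × 3 / 25 = 1491/25 ≈ 59.6 km/h


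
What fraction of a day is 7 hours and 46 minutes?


0.3236 (32.36%)

Total minutes: 7×60 + 46 = 466
Day = 24×60 = 1440 minutes
Fraction = 466/1440 ≈ 0.3236
As a percentage: 466/1440 × 100 ≈ 32.36%


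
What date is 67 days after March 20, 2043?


May 26, 2043

Start: March 20, 2043
Add 67 days
March 20 → April 1: 31 - 20 + 1 = 12 days (67 - 12 = 55 left)
April 1 → May 1: 30 - 1 + 1 = 30 days (55 - 30 = 25 left)
May 1 + 25 = May 26, 2043


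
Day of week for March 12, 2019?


Zeller's congruence:
q=12, m=3, k=19, j=20
h = (12 + ⌊13×4/5⌋ + 19 + ⌊19/4⌋ + ⌊20/4⌋ - 2×20) mod 7
= (12 + 10 + 19 + 4 + 5 - 40) mod 7
= 10 mod 7 = 3
h=3 → Tuesday

Tuesday


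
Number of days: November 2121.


Month: November (month 11)
November has 30 days

30 days


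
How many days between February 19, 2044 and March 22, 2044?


32 days

From February 19, 2044 to March 22, 2044
Rest of February 2044: 29 - 19 = 10
Days into March 2044: 22
Total = 10 + 22 = 32 days


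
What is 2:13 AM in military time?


02:13

Input: 2:13 AM
AM hour stays: 2


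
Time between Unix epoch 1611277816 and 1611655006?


377190 seconds (104.8 hours / 4.37 days)

Difference = 1611655006 - 1611277816 = 377190 seconds
In hours: 377190 / 3600 ≈ 104.8
In days: 377190 / 86400 ≈ 4.37


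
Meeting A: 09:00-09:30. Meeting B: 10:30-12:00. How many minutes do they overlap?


Meeting A: 540-570 (in minutes from midnight)
Meeting B: 630-720
Overlap start = max(540, 630) = 630
Overlap end = min(570, 720) = 570
Overlap = max(0, 570 - 630) = 0 min

0 minutes


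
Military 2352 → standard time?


11:52 PM

Hour: 23
23 - 12 = 11 → PM


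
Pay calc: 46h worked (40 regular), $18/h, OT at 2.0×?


Regular: 40h × $18 = $720.00
Overtime: 46 - 40 = 6h
OT pay: 6h × $18 × 2.0 = $216.00
Total = $720.00 + $216.00 = $936.00

$936.00


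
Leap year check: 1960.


Rules: divisible by 4 AND (not by 100 OR by 400)
1960 ÷ 4 = 490 exactly → divisible by 4
1960 ÷ 100 = 19 remainder 60 → not divisible by 100
Divisible by 4 but not by 100 → leap year

Yes


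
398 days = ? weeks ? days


56 weeks 6 days

Weeks: 398 ÷ 7 = 56 remainder 6


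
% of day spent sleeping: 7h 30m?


Time: 450 minutes
Day: 1440 minutes
Percentage = (450/1440) × 100 ≈ 31.3%

31.3%


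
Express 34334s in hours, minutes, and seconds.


Hours: 34334 ÷ 3600 = 9 remainder 1934
Minutes: 1934 ÷ 60 = 32 remainder 14
Seconds: 14

9h 32m 14s


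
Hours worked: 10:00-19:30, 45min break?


Total time = (19×60+30) - (10×60+0)
= 1170 - 600 = 570 min
Minus break: 570 - 45 = 525 min
= 8h 45m

8h 45m (525 minutes)


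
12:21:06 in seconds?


Hours: 12 × 3600 = 43200
Minutes: 21 × 60 = 1260
Seconds: 6
Total = 43200 + 1260 + 6 = 44466

44466 seconds


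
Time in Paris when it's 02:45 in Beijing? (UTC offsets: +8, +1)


19:45 (previous day)

Time difference = UTC+1 - UTC+8 = -7 hours
New hour = (2 -7) mod 24
= -5 mod 24 = 19
Minutes unchanged → 19:45; -5 < 0 → previous day


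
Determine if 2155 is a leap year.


Rules: divisible by 4 AND (not by 100 OR by 400)
2155 ÷ 4 = 538 remainder 3 → not divisible by 4
Not divisible by 4 → not a leap year

No


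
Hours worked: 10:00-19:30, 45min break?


Total time = (19×60+30) - (10×60+0)
= 1170 - 600 = 570 min
Minus break: 570 - 45 = 525 min
= 8h 45m

8h 45m (525 minutes)


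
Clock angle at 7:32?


34.0°

Hour hand = 7×30 + 32×0.5 = 226.0°
Minute hand = 32×6 = 192°
Difference = |226.0 - 192| = 34.0°
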